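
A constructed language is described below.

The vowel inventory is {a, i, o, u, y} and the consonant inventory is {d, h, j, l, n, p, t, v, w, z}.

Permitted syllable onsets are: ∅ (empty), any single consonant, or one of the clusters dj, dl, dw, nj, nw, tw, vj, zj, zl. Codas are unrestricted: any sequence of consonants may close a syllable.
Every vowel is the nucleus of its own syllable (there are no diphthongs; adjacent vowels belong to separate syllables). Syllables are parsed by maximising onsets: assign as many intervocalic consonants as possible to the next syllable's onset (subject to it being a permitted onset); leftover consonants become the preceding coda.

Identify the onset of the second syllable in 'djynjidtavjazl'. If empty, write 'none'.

Nuclei (vowels): y, i, a, a → 4 syllables.
Between /y/ (V1) and /i/ (V2): /nj/ — entire cluster is a permitted onset → onset /nj/, coda ∅.
Between /i/ (V2) and /a/ (V3): /dt/ splits as /d/ + /t/ (/t/ is the longest suffix that is a licit onset).
Between /a/ (V3) and /a/ (V4): /vj/ is a licit onset in full, so it all attaches to the next syllable.
Syllabification: djy.njid.ta.vjazl.
Syllable 2 is /njid/: onset /nj/, nucleus /i/, coda /d/.

nj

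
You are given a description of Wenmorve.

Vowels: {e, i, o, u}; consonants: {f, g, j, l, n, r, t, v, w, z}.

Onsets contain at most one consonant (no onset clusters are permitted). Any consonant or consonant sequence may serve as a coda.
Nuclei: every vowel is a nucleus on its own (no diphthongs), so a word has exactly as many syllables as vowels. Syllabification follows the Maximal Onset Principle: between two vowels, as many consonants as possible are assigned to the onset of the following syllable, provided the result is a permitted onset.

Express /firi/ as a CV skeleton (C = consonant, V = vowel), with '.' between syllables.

CV.CV

The vowels are i, i — 2 nuclei, so 2 syllables.
Between /i/ (V1) and /i/ (V2): /r/ is a single consonant, so it becomes the next onset.
So the parse is fi.ri.
Mapping each syllable to C/V: /fi/ → CV, /ri/ → CV.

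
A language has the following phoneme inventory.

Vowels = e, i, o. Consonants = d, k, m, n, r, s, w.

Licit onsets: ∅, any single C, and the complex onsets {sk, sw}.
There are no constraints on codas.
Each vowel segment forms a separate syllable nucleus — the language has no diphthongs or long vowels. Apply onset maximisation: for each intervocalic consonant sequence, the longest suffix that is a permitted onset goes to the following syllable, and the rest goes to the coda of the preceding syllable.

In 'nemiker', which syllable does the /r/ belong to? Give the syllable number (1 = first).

3

Nuclei (vowels): e, i, e → 3 syllables.
Between /e/ (V1) and /i/ (V2): /m/ → onset of the next syllable (single consonants are always licit onsets).
Between /i/ (V2) and /e/ (V3): /k/ → onset of the next syllable (single consonants are always licit onsets).
So the parse is ne.mi.ker.
The /r/ is in the coda of syllable 3 (/ker/).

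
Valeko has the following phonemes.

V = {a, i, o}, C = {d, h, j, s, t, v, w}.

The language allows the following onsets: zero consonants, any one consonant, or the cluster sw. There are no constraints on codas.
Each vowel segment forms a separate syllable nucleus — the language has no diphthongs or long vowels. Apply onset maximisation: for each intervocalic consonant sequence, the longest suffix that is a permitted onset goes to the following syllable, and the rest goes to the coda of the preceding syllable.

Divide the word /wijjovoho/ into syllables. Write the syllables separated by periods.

Vowels present: i, o, o, o; each is a nucleus, giving 4 syllables.
/i…o/ gap (V1→V2): /jj/; trying suffixes from longest down, /j/ is the first permitted one, so coda /j/ | onset /j/.
/o…o/ gap (V2→V3): /v/ is a single consonant, so it becomes the next onset.
/o…o/ gap (V3→V4): /h/ is a single consonant, so it becomes the next onset.

wij.jo.vo.ho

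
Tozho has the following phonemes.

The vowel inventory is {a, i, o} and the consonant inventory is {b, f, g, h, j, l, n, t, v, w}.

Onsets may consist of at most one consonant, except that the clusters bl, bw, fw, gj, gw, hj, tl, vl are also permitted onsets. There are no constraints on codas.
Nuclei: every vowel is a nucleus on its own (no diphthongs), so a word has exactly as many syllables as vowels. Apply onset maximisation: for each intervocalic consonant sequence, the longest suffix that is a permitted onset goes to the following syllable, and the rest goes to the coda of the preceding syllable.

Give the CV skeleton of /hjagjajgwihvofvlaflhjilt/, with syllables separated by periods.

The vowels are a, a, i, o, a, i — 6 nuclei, so 6 syllables.
V1 /a/ – V2 /a/: /gj/ is a licit onset in full, so it all attaches to the next syllable.
V2 /a/ – V3 /i/: /jgw/ — longest licit onset from the right is /gw/, leaving /j/ as coda.
V3 /i/ – V4 /o/: /hv/; trying suffixes from longest down, /v/ is the first permitted one, so coda /h/ | onset /v/.
V4 /o/ – V5 /a/: /fvl/ — longest licit onset from the right is /vl/, leaving /f/ as coda.
V5 /a/ – V6 /i/: /flhj/ — longest licit onset from the right is /hj/, leaving /fl/ as coda.
Syllabification: hja.gjaj.gwih.vof.vlafl.hjilt.
Mapping each syllable to C/V: /hja/ → CCV, /gjaj/ → CCVC, /gwih/ → CCVC, /vof/ → CVC, /vlafl/ → CCVCC, /hjilt/ → CCVCC.

CCV.CCVC.CCVC.CVC.CCVCC.CCVCC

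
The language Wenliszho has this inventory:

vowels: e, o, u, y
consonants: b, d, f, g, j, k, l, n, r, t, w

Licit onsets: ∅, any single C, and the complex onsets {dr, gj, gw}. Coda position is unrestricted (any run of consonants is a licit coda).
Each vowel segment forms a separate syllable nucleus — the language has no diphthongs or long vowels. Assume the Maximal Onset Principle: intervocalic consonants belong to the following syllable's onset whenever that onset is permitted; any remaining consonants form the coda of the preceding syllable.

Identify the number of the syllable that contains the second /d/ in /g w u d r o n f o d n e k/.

Nuclei (vowels): u, o, o, e → 4 syllables.
σ1/σ2 boundary: cluster /dr/ — /dr/ is itself a permitted onset, so the whole cluster goes right; preceding coda = ∅.
σ2/σ3 boundary: /nf/; trying suffixes from longest down, /f/ is the first permitted one, so coda /n/ | onset /f/.
σ3/σ4 boundary: cluster /dn/ — the longest permitted-onset suffix is /n/; onset = /n/, preceding coda = /d/.
Syllabification: gwu.dron.fod.nek.
The second /d/ is in the coda of syllable 3 (/fod/).

3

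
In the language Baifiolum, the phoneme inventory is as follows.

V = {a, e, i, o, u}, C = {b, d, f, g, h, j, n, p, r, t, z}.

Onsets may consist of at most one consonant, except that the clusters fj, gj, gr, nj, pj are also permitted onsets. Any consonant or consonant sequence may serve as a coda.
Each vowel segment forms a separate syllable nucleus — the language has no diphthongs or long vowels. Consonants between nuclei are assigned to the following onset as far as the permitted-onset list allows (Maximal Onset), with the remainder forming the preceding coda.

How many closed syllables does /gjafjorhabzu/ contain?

2

Vowels present: a, o, a, u; each is a nucleus, giving 4 syllables.
σ1/σ2 boundary: /fj/ — entire cluster is a permitted onset → onset /fj/, coda ∅.
σ2/σ3 boundary: /rh/ splits as /r/ + /h/ (/h/ is the longest suffix that is a licit onset).
σ3/σ4 boundary: /bz/ splits as /b/ + /z/ (/z/ is the longest suffix that is a licit onset).
Syllabification: gja.fjor.hab.zu.
Classifying each syllable: /gja/ (open), /fjor/ (closed), /hab/ (closed), /zu/ (open).
Closed syllables: 2.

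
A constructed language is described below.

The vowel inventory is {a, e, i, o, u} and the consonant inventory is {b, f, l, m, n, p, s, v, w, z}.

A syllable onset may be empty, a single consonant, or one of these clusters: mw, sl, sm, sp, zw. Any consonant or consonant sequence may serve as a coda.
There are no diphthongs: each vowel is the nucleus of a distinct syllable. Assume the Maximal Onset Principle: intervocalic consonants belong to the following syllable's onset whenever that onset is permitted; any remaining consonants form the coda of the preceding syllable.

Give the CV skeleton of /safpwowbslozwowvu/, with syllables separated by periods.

Vowels present: a, o, o, o, u; each is a nucleus, giving 5 syllables.
Between /a/ (V1) and /o/ (V2): /fpw/ — longest licit onset from the right is /w/, leaving /fp/ as coda.
Between /o/ (V2) and /o/ (V3): cluster /wbsl/ — the longest permitted-onset suffix is /sl/; onset = /sl/, preceding coda = /wb/.
Between /o/ (V3) and /o/ (V4): /zw/ is a licit onset in full, so it all attaches to the next syllable.
Between /o/ (V4) and /u/ (V5): /wv/ splits as /w/ + /v/ (/v/ is the longest suffix that is a licit onset).
Putting it together: safp.wowb.slo.zwow.vu.
Mapping each syllable to C/V: /safp/ → CVCC, /wowb/ → CVCC, /slo/ → CCV, /zwow/ → CCVC, /vu/ → CV.

CVCC.CVCC.CCV.CCVC.CV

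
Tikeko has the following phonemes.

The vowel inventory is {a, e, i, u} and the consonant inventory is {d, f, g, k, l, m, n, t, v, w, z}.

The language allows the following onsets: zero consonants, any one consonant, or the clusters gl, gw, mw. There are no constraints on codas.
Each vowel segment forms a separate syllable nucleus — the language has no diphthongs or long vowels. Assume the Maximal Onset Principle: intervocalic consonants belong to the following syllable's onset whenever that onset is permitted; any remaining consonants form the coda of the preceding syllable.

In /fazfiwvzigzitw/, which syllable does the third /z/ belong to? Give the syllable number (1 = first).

Vowels present: a, i, i, i; each is a nucleus, giving 4 syllables.
/a…i/ gap (V1→V2): /zf/ splits as /z/ + /f/ (/f/ is the longest suffix that is a licit onset).
/i…i/ gap (V2→V3): /wvz/ splits as /wv/ + /z/ (/z/ is the longest suffix that is a licit onset).
/i…i/ gap (V3→V4): /gz/ — longest licit onset from the right is /z/, leaving /g/ as coda.
So the parse is faz.fiwv.zig.zitw.
The third /z/ is in the onset of syllable 4 (/zitw/).

4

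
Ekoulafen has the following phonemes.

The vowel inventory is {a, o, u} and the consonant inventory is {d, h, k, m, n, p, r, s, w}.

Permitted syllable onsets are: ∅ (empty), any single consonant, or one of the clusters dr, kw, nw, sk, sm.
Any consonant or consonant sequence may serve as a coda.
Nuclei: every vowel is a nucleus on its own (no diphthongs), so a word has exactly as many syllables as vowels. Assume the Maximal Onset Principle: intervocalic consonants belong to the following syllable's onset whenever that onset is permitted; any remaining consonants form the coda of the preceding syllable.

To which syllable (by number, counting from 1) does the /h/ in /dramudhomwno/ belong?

3

The vowels are a, u, o, o — 4 nuclei, so 4 syllables.
Between /a/ (V1) and /u/ (V2): just /m/ — single C goes to the following onset.
Between /u/ (V2) and /o/ (V3): cluster /dh/ — the longest permitted-onset suffix is /h/; onset = /h/, preceding coda = /d/.
Between /o/ (V3) and /o/ (V4): /mwn/ — longest licit onset from the right is /n/, leaving /mw/ as coda.
So the parse is dra.mud.homw.no.
The /h/ is in the onset of syllable 3 (/homw/).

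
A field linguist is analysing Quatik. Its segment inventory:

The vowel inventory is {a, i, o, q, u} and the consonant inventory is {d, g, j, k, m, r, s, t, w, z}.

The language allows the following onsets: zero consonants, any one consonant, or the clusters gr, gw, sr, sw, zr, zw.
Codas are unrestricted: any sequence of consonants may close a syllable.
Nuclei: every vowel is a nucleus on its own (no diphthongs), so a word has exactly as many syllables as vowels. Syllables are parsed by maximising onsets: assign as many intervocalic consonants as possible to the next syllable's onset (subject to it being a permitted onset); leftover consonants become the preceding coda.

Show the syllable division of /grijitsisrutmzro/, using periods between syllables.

Nuclei (vowels): i, i, i, u, o → 5 syllables.
Between /i/ (V1) and /i/ (V2): /j/ → onset of the next syllable (single consonants are always licit onsets).
Between /i/ (V2) and /i/ (V3): /ts/; trying suffixes from longest down, /s/ is the first permitted one, so coda /t/ | onset /s/.
Between /i/ (V3) and /u/ (V4): cluster /sr/ — /sr/ is itself a permitted onset, so the whole cluster goes right; preceding coda = ∅.
Between /u/ (V4) and /o/ (V5): /tmzr/ splits as /tm/ + /zr/ (/zr/ is the longest suffix that is a licit onset).

gri.jit.si.srutm.zro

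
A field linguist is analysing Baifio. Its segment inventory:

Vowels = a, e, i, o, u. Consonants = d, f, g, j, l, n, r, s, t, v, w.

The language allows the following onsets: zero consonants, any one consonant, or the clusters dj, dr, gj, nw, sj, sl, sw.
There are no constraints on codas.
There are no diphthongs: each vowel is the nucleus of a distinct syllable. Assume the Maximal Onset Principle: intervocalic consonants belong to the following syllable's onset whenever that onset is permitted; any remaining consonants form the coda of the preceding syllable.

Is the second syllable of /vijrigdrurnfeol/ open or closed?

closed

Nuclei (vowels): i, i, u, e, o → 5 syllables.
V1 /i/ – V2 /i/: /jr/ — longest licit onset from the right is /r/, leaving /j/ as coda.
V2 /i/ – V3 /u/: cluster /gdr/ — the longest permitted-onset suffix is /dr/; onset = /dr/, preceding coda = /g/.
V3 /u/ – V4 /e/: cluster /rnf/ — the longest permitted-onset suffix is /f/; onset = /f/, preceding coda = /rn/.
V4 /e/ – V5 /o/: hiatus — the boundary sits between the two vowels.
Result: vij.rig.drurn.fe.ol.
Syllable 2 is /rig/ with coda /g/, so it is closed.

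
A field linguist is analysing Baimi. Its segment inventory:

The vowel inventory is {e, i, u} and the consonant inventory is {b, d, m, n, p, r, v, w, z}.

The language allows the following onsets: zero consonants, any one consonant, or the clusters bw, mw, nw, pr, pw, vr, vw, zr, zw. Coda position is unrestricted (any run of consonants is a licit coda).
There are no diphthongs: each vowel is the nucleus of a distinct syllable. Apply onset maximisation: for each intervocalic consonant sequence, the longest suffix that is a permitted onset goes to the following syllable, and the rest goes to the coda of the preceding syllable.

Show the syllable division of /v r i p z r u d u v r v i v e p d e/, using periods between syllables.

vrip.zru.duvr.vi.vep.de

Nuclei (vowels): i, u, u, i, e, e → 6 syllables.
V1 /i/ – V2 /u/: /pzr/ splits as /p/ + /zr/ (/zr/ is the longest suffix that is a licit onset).
V2 /u/ – V3 /u/: just /d/ — single C goes to the following onset.
V3 /u/ – V4 /i/: cluster /vrv/ — the longest permitted-onset suffix is /v/; onset = /v/, preceding coda = /vr/.
V4 /i/ – V5 /e/: just /v/ — single C goes to the following onset.
V5 /e/ – V6 /e/: /pd/ — longest licit onset from the right is /d/, leaving /p/ as coda.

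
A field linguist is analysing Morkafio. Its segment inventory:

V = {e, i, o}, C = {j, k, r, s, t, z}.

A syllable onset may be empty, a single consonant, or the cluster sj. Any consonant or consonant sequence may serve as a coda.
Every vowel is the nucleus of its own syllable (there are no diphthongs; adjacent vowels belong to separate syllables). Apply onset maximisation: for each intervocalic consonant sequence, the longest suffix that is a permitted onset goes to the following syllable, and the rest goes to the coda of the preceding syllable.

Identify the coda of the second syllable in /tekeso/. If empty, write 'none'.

Nuclei (vowels): e, e, o → 3 syllables.
/e…e/ gap (V1→V2): just /k/ — single C goes to the following onset.
/e…o/ gap (V2→V3): /s/ is a single consonant, so it becomes the next onset.
So the parse is te.ke.so.
Syllable 2 is /ke/: onset /k/, nucleus /e/, coda ∅.

none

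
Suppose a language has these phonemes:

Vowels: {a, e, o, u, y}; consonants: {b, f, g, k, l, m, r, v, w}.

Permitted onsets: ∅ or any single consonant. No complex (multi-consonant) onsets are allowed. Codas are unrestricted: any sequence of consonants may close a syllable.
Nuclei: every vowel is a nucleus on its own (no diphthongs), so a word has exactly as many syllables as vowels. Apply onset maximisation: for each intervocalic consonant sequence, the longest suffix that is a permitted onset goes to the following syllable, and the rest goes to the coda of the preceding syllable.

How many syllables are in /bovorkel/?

3

The vowels are o, o, e — 3 nuclei, so 3 syllables.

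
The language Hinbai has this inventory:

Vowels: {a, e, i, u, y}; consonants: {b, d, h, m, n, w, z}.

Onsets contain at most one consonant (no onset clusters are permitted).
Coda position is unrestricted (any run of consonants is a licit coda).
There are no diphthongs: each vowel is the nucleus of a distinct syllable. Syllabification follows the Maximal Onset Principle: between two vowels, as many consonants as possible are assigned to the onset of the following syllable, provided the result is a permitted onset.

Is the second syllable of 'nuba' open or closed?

Nuclei (vowels): u, a → 2 syllables.
Between /u/ (V1) and /a/ (V2): /b/ → onset of the next syllable (single consonants are always licit onsets).
Result: nu.ba.
Syllable 2 is /ba/; it ends in its nucleus with no coda, so it is open.

open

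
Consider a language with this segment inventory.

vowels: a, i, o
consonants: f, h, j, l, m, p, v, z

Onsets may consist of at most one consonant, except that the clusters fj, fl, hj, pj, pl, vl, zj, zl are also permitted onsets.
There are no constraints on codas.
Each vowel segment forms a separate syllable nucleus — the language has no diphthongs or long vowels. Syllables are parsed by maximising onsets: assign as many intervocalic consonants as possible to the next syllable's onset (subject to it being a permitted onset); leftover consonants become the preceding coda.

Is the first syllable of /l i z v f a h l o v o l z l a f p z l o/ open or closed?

closed

Vowels present: i, a, o, o, a, o; each is a nucleus, giving 6 syllables.
σ1/σ2 boundary: /zvf/; trying suffixes from longest down, /f/ is the first permitted one, so coda /zv/ | onset /f/.
σ2/σ3 boundary: /hl/ — longest licit onset from the right is /l/, leaving /h/ as coda.
σ3/σ4 boundary: /v/ is a single consonant, so it becomes the next onset.
σ4/σ5 boundary: /lzl/ — longest licit onset from the right is /zl/, leaving /l/ as coda.
σ5/σ6 boundary: /fpzl/; trying suffixes from longest down, /zl/ is the first permitted one, so coda /fp/ | onset /zl/.
Putting it together: lizv.fah.lo.vol.zlafp.zlo.
Syllable 1 is /lizv/ with coda /zv/, so it is closed.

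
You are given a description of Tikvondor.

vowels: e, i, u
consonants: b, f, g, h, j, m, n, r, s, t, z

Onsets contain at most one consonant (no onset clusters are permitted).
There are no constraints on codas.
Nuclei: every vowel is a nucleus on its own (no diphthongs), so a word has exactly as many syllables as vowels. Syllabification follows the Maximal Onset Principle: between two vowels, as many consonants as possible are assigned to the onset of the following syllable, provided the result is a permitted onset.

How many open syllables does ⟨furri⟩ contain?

1

Nuclei (vowels): u, i → 2 syllables.
V1 /u/ – V2 /i/: /rr/ — longest licit onset from the right is /r/, leaving /r/ as coda.
Syllabification: fur.ri.
Classifying each syllable: /fur/ (closed), /ri/ (open).
Open syllables: 1.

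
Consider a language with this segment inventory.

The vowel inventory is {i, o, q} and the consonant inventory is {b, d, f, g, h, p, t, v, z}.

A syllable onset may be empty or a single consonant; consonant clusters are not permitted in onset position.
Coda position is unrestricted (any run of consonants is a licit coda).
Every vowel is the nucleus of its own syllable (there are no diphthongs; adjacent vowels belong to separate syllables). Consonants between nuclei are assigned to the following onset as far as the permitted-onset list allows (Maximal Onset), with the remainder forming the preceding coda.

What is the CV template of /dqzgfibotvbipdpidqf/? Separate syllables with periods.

The vowels are q, i, o, i, i, q — 6 nuclei, so 6 syllables.
Between /q/ (V1) and /i/ (V2): /zgf/ — longest licit onset from the right is /f/, leaving /zg/ as coda.
Between /i/ (V2) and /o/ (V3): /b/ is a single consonant, so it becomes the next onset.
Between /o/ (V3) and /i/ (V4): /tvb/ splits as /tv/ + /b/ (/b/ is the longest suffix that is a licit onset).
Between /i/ (V4) and /i/ (V5): /pdp/; trying suffixes from longest down, /p/ is the first permitted one, so coda /pd/ | onset /p/.
Between /i/ (V5) and /q/ (V6): just /d/ — single C goes to the following onset.
Syllabification: dqzg.fi.botv.bipd.pi.dqf.
Mapping each syllable to C/V: /dqzg/ → CVCC, /fi/ → CV, /botv/ → CVCC, /bipd/ → CVCC, /pi/ → CV, /dqf/ → CVC.

CVCC.CV.CVCC.CVCC.CV.CVC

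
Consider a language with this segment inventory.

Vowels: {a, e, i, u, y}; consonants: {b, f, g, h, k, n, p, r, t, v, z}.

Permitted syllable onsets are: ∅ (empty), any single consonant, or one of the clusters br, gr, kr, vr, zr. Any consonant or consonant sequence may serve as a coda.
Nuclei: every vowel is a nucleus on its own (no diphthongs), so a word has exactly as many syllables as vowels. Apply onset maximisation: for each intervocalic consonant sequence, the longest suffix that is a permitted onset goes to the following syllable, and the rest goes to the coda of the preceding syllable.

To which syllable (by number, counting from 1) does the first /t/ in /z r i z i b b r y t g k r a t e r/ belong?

3

The vowels are i, i, y, a, e — 5 nuclei, so 5 syllables.
σ1/σ2 boundary: just /z/ — single C goes to the following onset.
σ2/σ3 boundary: /bbr/ splits as /b/ + /br/ (/br/ is the longest suffix that is a licit onset).
σ3/σ4 boundary: /tgkr/ splits as /tg/ + /kr/ (/kr/ is the longest suffix that is a licit onset).
σ4/σ5 boundary: /t/ → onset of the next syllable (single consonants are always licit onsets).
Result: zri.zib.brytg.kra.ter.
The first /t/ is in the coda of syllable 3 (/brytg/).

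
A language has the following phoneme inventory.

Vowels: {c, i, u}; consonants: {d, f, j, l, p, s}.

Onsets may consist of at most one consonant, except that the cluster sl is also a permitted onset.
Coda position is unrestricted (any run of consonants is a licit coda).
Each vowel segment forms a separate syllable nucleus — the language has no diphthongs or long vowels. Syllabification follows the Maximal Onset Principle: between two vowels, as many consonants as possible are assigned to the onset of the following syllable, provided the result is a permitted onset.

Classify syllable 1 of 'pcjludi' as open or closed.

The vowels are c, u, i — 3 nuclei, so 3 syllables.
V1 /c/ – V2 /u/: /jl/; trying suffixes from longest down, /l/ is the first permitted one, so coda /j/ | onset /l/.
V2 /u/ – V3 /i/: just /d/ — single C goes to the following onset.
Putting it together: pcj.lu.di.
Syllable 1 is /pcj/ with coda /j/, so it is closed.

closed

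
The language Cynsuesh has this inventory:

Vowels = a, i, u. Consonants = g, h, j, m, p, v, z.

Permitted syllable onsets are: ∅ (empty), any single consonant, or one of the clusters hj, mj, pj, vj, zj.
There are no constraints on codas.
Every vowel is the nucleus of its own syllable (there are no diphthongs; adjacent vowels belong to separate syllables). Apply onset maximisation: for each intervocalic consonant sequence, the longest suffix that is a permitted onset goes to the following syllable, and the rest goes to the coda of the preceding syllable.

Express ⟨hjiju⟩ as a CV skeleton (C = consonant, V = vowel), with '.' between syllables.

CCV.CV

Nuclei (vowels): i, u → 2 syllables.
σ1/σ2 boundary: /j/ → onset of the next syllable (single consonants are always licit onsets).
So the parse is hji.ju.
Mapping each syllable to C/V: /hji/ → CCV, /ju/ → CV.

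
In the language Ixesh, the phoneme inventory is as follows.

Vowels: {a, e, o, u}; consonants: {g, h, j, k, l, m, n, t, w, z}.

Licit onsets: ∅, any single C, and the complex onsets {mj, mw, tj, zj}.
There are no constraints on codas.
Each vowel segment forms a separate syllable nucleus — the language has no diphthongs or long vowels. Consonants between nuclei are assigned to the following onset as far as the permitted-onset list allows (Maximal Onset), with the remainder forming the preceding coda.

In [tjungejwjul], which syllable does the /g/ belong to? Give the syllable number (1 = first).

Nuclei (vowels): u, e, u → 3 syllables.
/u…e/ gap (V1→V2): cluster /ng/ — the longest permitted-onset suffix is /g/; onset = /g/, preceding coda = /n/.
/e…u/ gap (V2→V3): cluster /jwj/ — the longest permitted-onset suffix is /j/; onset = /j/, preceding coda = /jw/.
Result: tjun.gejw.jul.
The /g/ is in the onset of syllable 2 (/gejw/).

2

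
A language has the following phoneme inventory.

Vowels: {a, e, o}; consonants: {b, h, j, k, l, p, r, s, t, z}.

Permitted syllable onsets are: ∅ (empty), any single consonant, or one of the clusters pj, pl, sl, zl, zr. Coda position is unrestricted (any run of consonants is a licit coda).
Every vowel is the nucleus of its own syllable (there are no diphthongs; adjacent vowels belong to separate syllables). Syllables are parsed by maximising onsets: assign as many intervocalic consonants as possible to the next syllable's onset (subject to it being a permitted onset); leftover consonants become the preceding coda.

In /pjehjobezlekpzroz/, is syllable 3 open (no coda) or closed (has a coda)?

open

Vowels present: e, o, e, e, o; each is a nucleus, giving 5 syllables.
Between /e/ (V1) and /o/ (V2): cluster /hj/ — the longest permitted-onset suffix is /j/; onset = /j/, preceding coda = /h/.
Between /o/ (V2) and /e/ (V3): /b/ is a single consonant, so it becomes the next onset.
Between /e/ (V3) and /e/ (V4): cluster /zl/ — /zl/ is itself a permitted onset, so the whole cluster goes right; preceding coda = ∅.
Between /e/ (V4) and /o/ (V5): /kpzr/ — longest licit onset from the right is /zr/, leaving /kp/ as coda.
Syllabification: pjeh.jo.be.zlekp.zroz.
Syllable 3 is /be/; it ends in its nucleus with no coda, so it is open.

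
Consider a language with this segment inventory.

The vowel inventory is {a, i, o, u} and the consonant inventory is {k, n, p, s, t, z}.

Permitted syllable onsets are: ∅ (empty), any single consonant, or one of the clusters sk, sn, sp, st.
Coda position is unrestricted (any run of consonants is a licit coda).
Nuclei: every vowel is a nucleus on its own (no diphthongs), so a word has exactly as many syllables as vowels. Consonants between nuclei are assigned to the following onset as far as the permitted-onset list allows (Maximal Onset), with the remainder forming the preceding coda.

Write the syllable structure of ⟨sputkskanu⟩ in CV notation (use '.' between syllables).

CCVCC.CCV.CV

Nuclei (vowels): u, a, u → 3 syllables.
σ1/σ2 boundary: /tksk/; trying suffixes from longest down, /sk/ is the first permitted one, so coda /tk/ | onset /sk/.
σ2/σ3 boundary: /n/ is a single consonant, so it becomes the next onset.
Putting it together: sputk.ska.nu.
Mapping each syllable to C/V: /sputk/ → CCVCC, /ska/ → CCV, /nu/ → CV.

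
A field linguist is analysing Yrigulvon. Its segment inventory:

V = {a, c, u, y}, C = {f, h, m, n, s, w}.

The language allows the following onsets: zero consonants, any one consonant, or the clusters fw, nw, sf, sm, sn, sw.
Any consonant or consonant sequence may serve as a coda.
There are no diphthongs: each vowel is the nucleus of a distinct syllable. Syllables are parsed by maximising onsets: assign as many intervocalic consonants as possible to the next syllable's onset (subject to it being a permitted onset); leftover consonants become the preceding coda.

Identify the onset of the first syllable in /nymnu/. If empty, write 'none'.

n

Vowels present: y, u; each is a nucleus, giving 2 syllables.
Between /y/ (V1) and /u/ (V2): cluster /mn/ — the longest permitted-onset suffix is /n/; onset = /n/, preceding coda = /m/.
Result: nym.nu.
Syllable 1 is /nym/: onset /n/, nucleus /y/, coda /m/.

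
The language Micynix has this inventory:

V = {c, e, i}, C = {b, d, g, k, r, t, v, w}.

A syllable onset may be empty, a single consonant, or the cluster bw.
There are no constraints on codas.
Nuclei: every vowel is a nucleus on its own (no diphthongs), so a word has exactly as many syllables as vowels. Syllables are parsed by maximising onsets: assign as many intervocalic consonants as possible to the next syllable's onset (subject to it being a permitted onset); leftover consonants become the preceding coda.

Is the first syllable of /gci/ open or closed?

open

The vowels are c, i — 2 nuclei, so 2 syllables.
V1 /c/ – V2 /i/: nothing intervenes; syllable break is V.V.
Putting it together: gc.i.
Syllable 1 is /gc/; it ends in its nucleus with no coda, so it is open.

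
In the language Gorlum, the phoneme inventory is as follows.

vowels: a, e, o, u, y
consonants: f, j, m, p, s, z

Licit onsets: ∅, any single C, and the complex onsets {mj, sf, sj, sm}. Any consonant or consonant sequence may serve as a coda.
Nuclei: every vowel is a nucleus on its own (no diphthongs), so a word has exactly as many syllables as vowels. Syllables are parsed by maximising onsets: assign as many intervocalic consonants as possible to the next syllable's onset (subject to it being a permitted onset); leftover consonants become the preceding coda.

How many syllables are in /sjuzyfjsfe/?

The vowels are u, y, e — 3 nuclei, so 3 syllables.

3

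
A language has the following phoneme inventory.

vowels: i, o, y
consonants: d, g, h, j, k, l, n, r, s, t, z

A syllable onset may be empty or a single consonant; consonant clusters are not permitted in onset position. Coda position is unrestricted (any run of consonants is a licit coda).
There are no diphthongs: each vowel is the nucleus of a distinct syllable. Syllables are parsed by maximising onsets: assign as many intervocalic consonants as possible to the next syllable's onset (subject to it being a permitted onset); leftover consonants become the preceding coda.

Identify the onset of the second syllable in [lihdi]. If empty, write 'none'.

The vowels are i, i — 2 nuclei, so 2 syllables.
σ1/σ2 boundary: cluster /hd/ — the longest permitted-onset suffix is /d/; onset = /d/, preceding coda = /h/.
Syllabification: lih.di.
Syllable 2 is /di/: onset /d/, nucleus /i/, coda ∅.

d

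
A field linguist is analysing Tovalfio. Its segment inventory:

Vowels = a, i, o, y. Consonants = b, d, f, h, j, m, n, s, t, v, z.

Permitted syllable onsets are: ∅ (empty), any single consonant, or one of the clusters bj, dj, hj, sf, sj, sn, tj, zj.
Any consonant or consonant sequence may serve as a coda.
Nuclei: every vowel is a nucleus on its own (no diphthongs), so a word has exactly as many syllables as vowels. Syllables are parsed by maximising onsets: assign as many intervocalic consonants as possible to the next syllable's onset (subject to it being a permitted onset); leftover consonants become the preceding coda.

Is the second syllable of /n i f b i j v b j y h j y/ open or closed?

The vowels are i, i, y, y — 4 nuclei, so 4 syllables.
V1 /i/ – V2 /i/: /fb/; trying suffixes from longest down, /b/ is the first permitted one, so coda /f/ | onset /b/.
V2 /i/ – V3 /y/: /jvbj/ splits as /jv/ + /bj/ (/bj/ is the longest suffix that is a licit onset).
V3 /y/ – V4 /y/: /hj/ is a licit onset in full, so it all attaches to the next syllable.
Putting it together: nif.bijv.bjy.hjy.
Syllable 2 is /bijv/ with coda /jv/, so it is closed.

closed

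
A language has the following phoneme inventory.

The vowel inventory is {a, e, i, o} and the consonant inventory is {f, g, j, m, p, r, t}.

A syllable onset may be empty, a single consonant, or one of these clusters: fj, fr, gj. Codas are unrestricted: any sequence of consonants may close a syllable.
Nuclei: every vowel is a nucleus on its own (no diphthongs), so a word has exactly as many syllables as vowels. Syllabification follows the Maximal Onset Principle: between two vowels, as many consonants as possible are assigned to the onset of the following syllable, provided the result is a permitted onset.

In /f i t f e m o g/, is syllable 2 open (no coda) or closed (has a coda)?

Vowels present: i, e, o; each is a nucleus, giving 3 syllables.
/i…e/ gap (V1→V2): /tf/ splits as /t/ + /f/ (/f/ is the longest suffix that is a licit onset).
/e…o/ gap (V2→V3): /m/ is a single consonant, so it becomes the next onset.
Result: fit.fe.mog.
Syllable 2 is /fe/; it ends in its nucleus with no coda, so it is open.

open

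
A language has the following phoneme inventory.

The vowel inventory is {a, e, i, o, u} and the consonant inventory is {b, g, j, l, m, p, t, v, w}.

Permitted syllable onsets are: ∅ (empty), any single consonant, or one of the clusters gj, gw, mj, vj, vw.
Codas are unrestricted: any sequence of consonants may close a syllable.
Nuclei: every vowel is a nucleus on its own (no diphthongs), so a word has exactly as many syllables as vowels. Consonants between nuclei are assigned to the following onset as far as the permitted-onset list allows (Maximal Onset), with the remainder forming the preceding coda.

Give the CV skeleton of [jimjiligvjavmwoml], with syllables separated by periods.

CV.CCV.CVC.CCVCC.CVCC

Nuclei (vowels): i, i, i, a, o → 5 syllables.
V1 /i/ – V2 /i/: /mj/ is a licit onset in full, so it all attaches to the next syllable.
V2 /i/ – V3 /i/: just /l/ — single C goes to the following onset.
V3 /i/ – V4 /a/: /gvj/ splits as /g/ + /vj/ (/vj/ is the longest suffix that is a licit onset).
V4 /a/ – V5 /o/: cluster /vmw/ — the longest permitted-onset suffix is /w/; onset = /w/, preceding coda = /vm/.
Syllabification: ji.mji.lig.vjavm.woml.
Mapping each syllable to C/V: /ji/ → CV, /mji/ → CCV, /lig/ → CVC, /vjavm/ → CCVCC, /woml/ → CVCC.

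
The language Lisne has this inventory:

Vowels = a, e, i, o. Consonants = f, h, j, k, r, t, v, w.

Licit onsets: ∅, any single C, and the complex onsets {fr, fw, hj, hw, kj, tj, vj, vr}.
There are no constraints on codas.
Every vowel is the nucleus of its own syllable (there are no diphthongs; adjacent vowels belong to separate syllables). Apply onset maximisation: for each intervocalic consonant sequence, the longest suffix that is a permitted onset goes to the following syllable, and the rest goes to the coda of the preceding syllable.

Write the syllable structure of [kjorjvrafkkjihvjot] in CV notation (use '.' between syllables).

CCVCC.CCVCC.CCVC.CCVC

Vowels present: o, a, i, o; each is a nucleus, giving 4 syllables.
Between /o/ (V1) and /a/ (V2): /rjvr/ — longest licit onset from the right is /vr/, leaving /rj/ as coda.
Between /a/ (V2) and /i/ (V3): /fkkj/; trying suffixes from longest down, /kj/ is the first permitted one, so coda /fk/ | onset /kj/.
Between /i/ (V3) and /o/ (V4): cluster /hvj/ — the longest permitted-onset suffix is /vj/; onset = /vj/, preceding coda = /h/.
Result: kjorj.vrafk.kjih.vjot.
Mapping each syllable to C/V: /kjorj/ → CCVCC, /vrafk/ → CCVCC, /kjih/ → CCVC, /vjot/ → CCVC.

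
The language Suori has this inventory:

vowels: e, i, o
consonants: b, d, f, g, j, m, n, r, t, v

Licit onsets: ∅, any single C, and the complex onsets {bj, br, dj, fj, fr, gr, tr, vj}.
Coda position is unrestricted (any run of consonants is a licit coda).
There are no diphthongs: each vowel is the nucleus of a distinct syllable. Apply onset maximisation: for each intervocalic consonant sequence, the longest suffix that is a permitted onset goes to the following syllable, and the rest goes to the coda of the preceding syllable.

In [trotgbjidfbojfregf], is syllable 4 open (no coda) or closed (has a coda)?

The vowels are o, i, o, e — 4 nuclei, so 4 syllables.
Between /o/ (V1) and /i/ (V2): /tgbj/ splits as /tg/ + /bj/ (/bj/ is the longest suffix that is a licit onset).
Between /i/ (V2) and /o/ (V3): /dfb/ splits as /df/ + /b/ (/b/ is the longest suffix that is a licit onset).
Between /o/ (V3) and /e/ (V4): /jfr/; trying suffixes from longest down, /fr/ is the first permitted one, so coda /j/ | onset /fr/.
Result: trotg.bjidf.boj.fregf.
Syllable 4 is /fregf/ with coda /gf/, so it is closed.

closed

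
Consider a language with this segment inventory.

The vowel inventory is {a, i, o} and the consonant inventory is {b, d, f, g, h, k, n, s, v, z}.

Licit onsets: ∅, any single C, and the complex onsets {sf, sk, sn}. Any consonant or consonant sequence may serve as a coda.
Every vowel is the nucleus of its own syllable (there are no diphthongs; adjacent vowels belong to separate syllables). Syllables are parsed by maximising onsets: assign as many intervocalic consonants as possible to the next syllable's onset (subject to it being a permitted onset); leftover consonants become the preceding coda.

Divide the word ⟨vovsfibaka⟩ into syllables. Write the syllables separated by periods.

Vowels present: o, i, a, a; each is a nucleus, giving 4 syllables.
Between /o/ (V1) and /i/ (V2): /vsf/; trying suffixes from longest down, /sf/ is the first permitted one, so coda /v/ | onset /sf/.
Between /i/ (V2) and /a/ (V3): just /b/ — single C goes to the following onset.
Between /a/ (V3) and /a/ (V4): /k/ is a single consonant, so it becomes the next onset.

vov.sfi.ba.ka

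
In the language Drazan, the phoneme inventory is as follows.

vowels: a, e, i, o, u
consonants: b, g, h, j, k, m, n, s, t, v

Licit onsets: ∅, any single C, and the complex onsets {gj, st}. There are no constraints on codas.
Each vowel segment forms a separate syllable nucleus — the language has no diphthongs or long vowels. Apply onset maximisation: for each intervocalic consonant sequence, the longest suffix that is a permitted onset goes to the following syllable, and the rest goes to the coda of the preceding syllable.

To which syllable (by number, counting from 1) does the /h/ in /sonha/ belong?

The vowels are o, a — 2 nuclei, so 2 syllables.
σ1/σ2 boundary: /nh/ splits as /n/ + /h/ (/h/ is the longest suffix that is a licit onset).
Putting it together: son.ha.
The /h/ is in the onset of syllable 2 (/ha/).

2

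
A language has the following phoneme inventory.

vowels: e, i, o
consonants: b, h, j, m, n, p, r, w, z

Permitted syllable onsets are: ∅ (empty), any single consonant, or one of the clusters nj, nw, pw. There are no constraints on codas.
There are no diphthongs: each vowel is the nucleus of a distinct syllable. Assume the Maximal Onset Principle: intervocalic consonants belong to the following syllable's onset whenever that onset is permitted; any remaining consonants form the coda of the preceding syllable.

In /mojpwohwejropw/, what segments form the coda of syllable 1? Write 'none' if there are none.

The vowels are o, o, e, o — 4 nuclei, so 4 syllables.
V1 /o/ – V2 /o/: /jpw/ splits as /j/ + /pw/ (/pw/ is the longest suffix that is a licit onset).
V2 /o/ – V3 /e/: /hw/ — longest licit onset from the right is /w/, leaving /h/ as coda.
V3 /e/ – V4 /o/: /jr/; trying suffixes from longest down, /r/ is the first permitted one, so coda /j/ | onset /r/.
Result: moj.pwoh.wej.ropw.
Syllable 1 is /moj/: onset /m/, nucleus /o/, coda /j/.

j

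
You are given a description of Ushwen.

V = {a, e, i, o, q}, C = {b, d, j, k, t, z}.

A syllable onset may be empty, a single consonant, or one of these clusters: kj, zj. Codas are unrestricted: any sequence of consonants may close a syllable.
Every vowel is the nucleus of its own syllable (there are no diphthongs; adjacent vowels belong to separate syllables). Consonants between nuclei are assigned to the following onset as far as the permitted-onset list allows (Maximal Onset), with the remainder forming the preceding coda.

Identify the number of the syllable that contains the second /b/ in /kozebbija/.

The vowels are o, e, i, a — 4 nuclei, so 4 syllables.
Between /o/ (V1) and /e/ (V2): /z/ → onset of the next syllable (single consonants are always licit onsets).
Between /e/ (V2) and /i/ (V3): /bb/; trying suffixes from longest down, /b/ is the first permitted one, so coda /b/ | onset /b/.
Between /i/ (V3) and /a/ (V4): just /j/ — single C goes to the following onset.
Syllabification: ko.zeb.bi.ja.
The second /b/ is in the onset of syllable 3 (/bi/).

3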